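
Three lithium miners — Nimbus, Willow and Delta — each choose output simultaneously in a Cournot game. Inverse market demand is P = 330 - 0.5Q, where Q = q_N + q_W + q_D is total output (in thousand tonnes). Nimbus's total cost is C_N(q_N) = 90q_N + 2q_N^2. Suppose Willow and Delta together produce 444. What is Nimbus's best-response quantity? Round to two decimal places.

3.60

With rivals' combined output fixed at 444, Nimbus's profit is π_N = (330 - (1/2)·444 - (1/2)q_N)q_N - (90q_N + 2q_N²) = (108 - (1/2)q_N)q_N - (90q_N + 2q_N²).
∂π_N/∂q_N = 18 - 5q_N = 0, so q_N = 18/5.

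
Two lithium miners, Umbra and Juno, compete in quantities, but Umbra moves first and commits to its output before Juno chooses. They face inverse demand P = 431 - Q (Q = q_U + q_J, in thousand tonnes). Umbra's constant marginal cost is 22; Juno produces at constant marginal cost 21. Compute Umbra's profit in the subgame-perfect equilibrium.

Solve by backward induction. Given q_U, the follower Juno maximises π_J = (431 - q_U - q_J)q_J - 21q_J.
Follower FOC: 410 - q_U - 2q_J = 0, so q_J(q_U) = (410 - q_U)/2.
Umbra substitutes q_J(q_U) into its own profit: π_U = q_U(431 - q_U - (410 - q_U)/2) - 22q_U = (226 - (1/2)q_U)q_U - 22q_U.
Maximising: ∂π_U/∂q_U = 204 - q_U = 0, giving q_U = 204.
Then q_J = (410 - 204)/2 = 103.
Price P = 431 - 307 = 124.
Umbra's profit: (124 - 22)·204 = 20808.

20808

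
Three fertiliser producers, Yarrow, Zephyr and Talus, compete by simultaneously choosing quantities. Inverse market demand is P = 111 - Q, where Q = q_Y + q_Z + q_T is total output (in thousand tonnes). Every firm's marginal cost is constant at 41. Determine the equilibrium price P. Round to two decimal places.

A representative firm's profit is π_i = q_i(111 - Q) - 41q_i.
Setting ∂π_i/∂q_i = 0 with rivals' quantities fixed: 70 - 2q_i - Σ_{j≠i} q_j = 0.
By symmetry each firm produces the same amount; substituting Σ_{j≠i} q_j = 2q_i yields q_i = 70/4 = 35/2.
Total output Q = 105/2, so price P = 111 - 105/2 = 117/2.

58.50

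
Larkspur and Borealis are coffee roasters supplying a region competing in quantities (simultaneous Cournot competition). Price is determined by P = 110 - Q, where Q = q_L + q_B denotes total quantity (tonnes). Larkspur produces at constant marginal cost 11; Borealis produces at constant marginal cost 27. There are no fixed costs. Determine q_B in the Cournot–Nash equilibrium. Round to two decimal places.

22.33

Larkspur's profit: π_L = (110 - Q)q_L - (11q_L). Setting ∂π_L/∂q_L = 0: 99 - 2q_L - (q_B) = 0.
Borealis's profit: π_B = (110 - Q)q_B - (27q_B). Setting ∂π_B/∂q_B = 0: 83 - 2q_B - (q_L) = 0.
So q_L = (99 - q_B)/2 and q_B = (83 - q_L)/2.
Substituting one into the other gives q_L = 115/3 and q_B = 67/3.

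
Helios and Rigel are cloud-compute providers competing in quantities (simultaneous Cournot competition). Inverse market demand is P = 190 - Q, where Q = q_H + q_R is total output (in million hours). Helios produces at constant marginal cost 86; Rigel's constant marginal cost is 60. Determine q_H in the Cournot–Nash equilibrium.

26

Helios's profit: π_H = (190 - Q)q_H - (86q_H). Setting ∂π_H/∂q_H = 0: 104 - 2q_H - (q_R) = 0.
Rigel's profit: π_R = (190 - Q)q_R - (60q_R). Setting ∂π_R/∂q_R = 0: 130 - 2q_R - (q_H) = 0.
Rearranging gives the reaction functions q_H = (104 - q_R)/2 and q_R = (130 - q_H)/2.
Substituting one into the other gives q_H = 26 and q_R = 52.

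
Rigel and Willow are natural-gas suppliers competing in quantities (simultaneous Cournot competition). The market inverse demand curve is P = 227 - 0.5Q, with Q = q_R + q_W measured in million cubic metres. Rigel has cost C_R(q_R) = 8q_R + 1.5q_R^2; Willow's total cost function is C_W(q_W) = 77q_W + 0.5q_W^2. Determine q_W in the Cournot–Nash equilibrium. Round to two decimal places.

63.29

Rigel's profit: π_R = (227 - 0.5Q)q_R - (8q_R + (3/2)q_R²). Setting ∂π_R/∂q_R = 0: 219 - 4q_R - (1/2)(q_W) = 0.
Willow's profit: π_W = (227 - 0.5Q)q_W - (77q_W + (1/2)q_W²). Setting ∂π_W/∂q_W = 0: 150 - 2q_W - (1/2)(q_R) = 0.
Best responses: q_R = (219 - (1/2)q_W)/4, q_W = (150 - (1/2)q_R)/2.
Substituting one into the other gives q_R = 1452/31 and q_W = 1962/31.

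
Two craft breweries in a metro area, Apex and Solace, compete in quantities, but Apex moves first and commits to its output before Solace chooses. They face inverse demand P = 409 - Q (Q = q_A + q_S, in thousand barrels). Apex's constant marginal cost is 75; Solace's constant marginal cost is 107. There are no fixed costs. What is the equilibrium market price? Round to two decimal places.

The follower Solace best-responds to any q_A: π_S = (409 - Q)q_S - 107q_S.
Setting the follower's marginal profit to zero, 302 - q_A - 2q_S = 0, i.e. q_S = (302 - q_A)/2.
Apex substitutes q_S(q_A) into its own profit: π_A = q_A(409 - q_A - (302 - q_A)/2) - 75q_A = (258 - (1/2)q_A)q_A - 75q_A.
The leader's first-order condition 183 - q_A = 0 yields q_A = 183.
Then q_S = (302 - 183)/2 = 119/2.
Total output Q = 485/2, so price P = 409 - 485/2 = 333/2.

166.50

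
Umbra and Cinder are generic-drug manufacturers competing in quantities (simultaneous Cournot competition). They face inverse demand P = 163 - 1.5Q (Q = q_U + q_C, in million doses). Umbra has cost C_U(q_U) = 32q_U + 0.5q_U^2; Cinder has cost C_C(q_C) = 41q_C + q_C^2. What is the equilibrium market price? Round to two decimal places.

98.48

Umbra's profit: π_U = (163 - 1.5Q)q_U - (32q_U + (1/2)q_U²). Setting ∂π_U/∂q_U = 0: 131 - 4q_U - (3/2)(q_C) = 0.
Cinder's first-order condition: 122 - 5q_C - (3/2)(q_U) = 0.
So q_U = (131 - (3/2)q_C)/4 and q_C = (122 - (3/2)q_U)/5.
Substituting one into the other gives q_U = 1888/71 and q_C = 1166/71.
Total output Q = 43.0141, so price P = 163 - (3/2)·43.0141 = 98.4789.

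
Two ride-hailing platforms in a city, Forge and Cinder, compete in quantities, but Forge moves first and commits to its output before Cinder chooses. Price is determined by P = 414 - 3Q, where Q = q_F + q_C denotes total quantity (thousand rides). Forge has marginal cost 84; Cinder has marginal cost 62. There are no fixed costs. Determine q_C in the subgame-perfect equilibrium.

Solve by backward induction. Given q_F, the follower Cinder maximises π_C = (414 - 3q_F - 3q_C)q_C - 62q_C.
∂π_C/∂q_C = 352 - 3q_F - 6q_C = 0 gives the reaction function q_C = (352 - 3q_F)/6.
The leader anticipates this reaction. Substituting into P = 414 - 3Q gives P = 238 - (3/2)q_F, so π_F = (238 - (3/2)q_F)q_F - 84q_F.
The leader's first-order condition 154 - 3q_F = 0 yields q_F = 154/3.
Then q_C = (352 - 3·(154/3))/6 = 33.

33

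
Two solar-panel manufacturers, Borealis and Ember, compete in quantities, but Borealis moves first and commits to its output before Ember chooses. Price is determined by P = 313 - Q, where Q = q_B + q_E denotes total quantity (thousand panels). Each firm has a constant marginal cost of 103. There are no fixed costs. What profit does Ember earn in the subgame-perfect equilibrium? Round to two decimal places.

2756.25

The follower Ember best-responds to any q_B: π_E = (313 - Q)q_E - 103q_E.
∂π_E/∂q_E = 210 - q_B - 2q_E = 0 gives the reaction function q_E = (210 - q_B)/2.
The leader anticipates this reaction. Substituting into P = 313 - Q gives P = 208 - (1/2)q_B, so π_B = (208 - (1/2)q_B)q_B - 103q_B.
The leader's first-order condition 105 - q_B = 0 yields q_B = 105.
Then q_E = (210 - 105)/2 = 105/2.
Price P = 313 - 315/2 = 311/2.
Ember's profit: (311/2 - 103)·(105/2) = 2756.2500.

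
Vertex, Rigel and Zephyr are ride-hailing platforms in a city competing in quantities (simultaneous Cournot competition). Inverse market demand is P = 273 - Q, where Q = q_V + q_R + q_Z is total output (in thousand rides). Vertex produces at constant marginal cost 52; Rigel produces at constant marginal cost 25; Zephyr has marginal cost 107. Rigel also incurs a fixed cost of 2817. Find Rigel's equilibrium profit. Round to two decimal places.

Vertex's profit: π_V = (273 - Q)q_V - (52q_V). Setting ∂π_V/∂q_V = 0: 221 - 2q_V - (q_R + q_Z) = 0.
Rigel's profit: π_R = (273 - Q)q_R - (25q_R). Setting ∂π_R/∂q_R = 0: 248 - 2q_R - (q_V + q_Z) = 0.
Zephyr's first-order condition: 166 - 2q_Z - (q_V + q_R) = 0.
Summing all 3 equations gives 635 − 4Q = 0, hence Q = 635/4.
Back-substituting: q_V = (221 − 635/4) = 249/4, q_R = (248 − 635/4) = 357/4, q_Z = (166 − 635/4) = 29/4.
Price P = 273 - 635/4 = 457/4.
Rigel's profit: (457/4 - 25)·(357/4) - 2817 = 5148.5625.

5148.56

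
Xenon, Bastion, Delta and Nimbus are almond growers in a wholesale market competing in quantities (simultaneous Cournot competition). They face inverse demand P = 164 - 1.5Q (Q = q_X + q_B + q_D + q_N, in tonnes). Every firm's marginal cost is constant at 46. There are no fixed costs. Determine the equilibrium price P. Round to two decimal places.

69.60

A representative firm's profit is π_i = q_i(164 - 1.5Q) - 46q_i.
First-order condition (treating rivals' output as given): 118 - 3q_i - (3/2)·Σ_{j≠i} q_j = 0.
By symmetry each firm produces the same amount; substituting Σ_{j≠i} q_j = 3q_i yields q_i = 118/(15/2) = 236/15.
Total output Q = 944/15, so price P = 164 - (3/2)·(944/15) = 348/5.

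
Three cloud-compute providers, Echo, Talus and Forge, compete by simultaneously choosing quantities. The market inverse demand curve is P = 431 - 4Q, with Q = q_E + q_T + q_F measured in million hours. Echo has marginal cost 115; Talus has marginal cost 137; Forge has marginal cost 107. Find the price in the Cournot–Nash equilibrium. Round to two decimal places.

197.50

Echo's profit: π_E = (431 - 4Q)q_E - (115q_E). Setting ∂π_E/∂q_E = 0: 316 - 8q_E - 4(q_T + q_F) = 0.
Talus's first-order condition: 294 - 8q_T - 4(q_E + q_F) = 0.
Forge's first-order condition: 324 - 8q_F - 4(q_E + q_T) = 0.
Summing all 3 equations gives 934 − 16Q = 0, hence Q = 467/8.
Back-substituting: q_E = (316 − 467/2)/4 = 165/8, q_T = (294 − 467/2)/4 = 121/8, q_F = (324 − 467/2)/4 = 181/8.
Total output Q = 467/8, so price P = 431 - 4·(467/8) = 395/2.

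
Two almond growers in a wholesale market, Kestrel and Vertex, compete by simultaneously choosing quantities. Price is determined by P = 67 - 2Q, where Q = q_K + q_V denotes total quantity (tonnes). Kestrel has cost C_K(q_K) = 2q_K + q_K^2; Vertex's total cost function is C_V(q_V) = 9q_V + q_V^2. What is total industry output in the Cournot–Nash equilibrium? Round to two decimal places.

15.38

Kestrel's profit: π_K = (67 - 2Q)q_K - (2q_K + q_K²). Setting ∂π_K/∂q_K = 0: 65 - 6q_K - 2(q_V) = 0.
Vertex's first-order condition: 58 - 6q_V - 2(q_K) = 0.
Best responses: q_K = (65 - 2q_V)/6, q_V = (58 - 2q_K)/6.
Substituting one into the other gives q_K = 137/16 and q_V = 109/16.
Total output Q = 137/16 + 109/16 = 123/8.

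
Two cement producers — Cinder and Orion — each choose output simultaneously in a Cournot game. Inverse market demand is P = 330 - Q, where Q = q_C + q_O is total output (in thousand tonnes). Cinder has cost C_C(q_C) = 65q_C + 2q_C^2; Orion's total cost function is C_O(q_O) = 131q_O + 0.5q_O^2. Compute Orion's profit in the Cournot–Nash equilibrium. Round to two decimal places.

Cinder's profit: π_C = (330 - Q)q_C - (65q_C + 2q_C²). Setting ∂π_C/∂q_C = 0: 265 - 6q_C - (q_O) = 0.
Orion's profit: π_O = (330 - Q)q_O - (131q_O + (1/2)q_O²). Setting ∂π_O/∂q_O = 0: 199 - 3q_O - (q_C) = 0.
Best responses: q_C = (265 - q_O)/6, q_O = (199 - q_C)/3.
Solving the pair: q_C = 596/17, q_O = 929/17.
Price P = 330 - 1525/17 = 240.2941.
Orion's profit: 240.2941·(929/17) - 131·(929/17) - (1/2)(929/17)² = 4479.4516.

4479.45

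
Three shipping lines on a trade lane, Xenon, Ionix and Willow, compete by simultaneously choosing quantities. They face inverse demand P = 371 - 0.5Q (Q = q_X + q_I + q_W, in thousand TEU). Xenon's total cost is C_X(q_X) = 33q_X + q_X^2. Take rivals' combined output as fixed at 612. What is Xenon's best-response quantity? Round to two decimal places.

With rivals' combined output fixed at 612, Xenon's profit is π_X = (371 - (1/2)·612 - (1/2)q_X)q_X - (33q_X + q_X²) = (65 - (1/2)q_X)q_X - (33q_X + q_X²).
∂π_X/∂q_X = 32 - 3q_X = 0, so q_X = 32/3.

10.67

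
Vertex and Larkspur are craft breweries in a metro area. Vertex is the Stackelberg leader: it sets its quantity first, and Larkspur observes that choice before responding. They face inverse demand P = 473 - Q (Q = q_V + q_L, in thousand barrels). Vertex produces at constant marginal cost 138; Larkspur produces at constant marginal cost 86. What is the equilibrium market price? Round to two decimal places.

Solve by backward induction. Given q_V, the follower Larkspur maximises π_L = (473 - q_V - q_L)q_L - 86q_L.
Follower FOC: 387 - q_V - 2q_L = 0, so q_L(q_V) = (387 - q_V)/2.
Vertex substitutes q_L(q_V) into its own profit: π_V = q_V(473 - q_V - (387 - q_V)/2) - 138q_V = (559/2 - (1/2)q_V)q_V - 138q_V.
The leader's first-order condition 283/2 - q_V = 0 yields q_V = 283/2.
Then q_L = (387 - 283/2)/2 = 491/4.
Total output Q = 1057/4, so price P = 473 - 1057/4 = 835/4.

208.75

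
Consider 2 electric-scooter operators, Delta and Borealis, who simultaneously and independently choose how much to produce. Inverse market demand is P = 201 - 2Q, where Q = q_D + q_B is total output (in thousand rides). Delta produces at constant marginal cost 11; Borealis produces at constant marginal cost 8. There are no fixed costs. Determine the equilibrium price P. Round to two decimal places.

73.33

Delta's profit: π_D = (201 - 2Q)q_D - (11q_D). Setting ∂π_D/∂q_D = 0: 190 - 4q_D - 2(q_B) = 0.
Borealis's profit: π_B = (201 - 2Q)q_B - (8q_B). Setting ∂π_B/∂q_B = 0: 193 - 4q_B - 2(q_D) = 0.
Best responses: q_D = (190 - 2q_B)/4, q_B = (193 - 2q_D)/4.
Substituting one into the other gives q_D = 187/6 and q_B = 98/3.
Total output Q = 383/6, so price P = 201 - 2·(383/6) = 220/3.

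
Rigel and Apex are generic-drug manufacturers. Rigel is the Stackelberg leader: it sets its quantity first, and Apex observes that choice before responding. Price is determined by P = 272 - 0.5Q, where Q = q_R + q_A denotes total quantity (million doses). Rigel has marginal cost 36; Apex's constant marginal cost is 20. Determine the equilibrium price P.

91

Solve by backward induction. Given q_R, the follower Apex maximises π_A = (272 - (1/2)q_R - (1/2)q_A)q_A - 20q_A.
∂π_A/∂q_A = 252 - (1/2)q_R - q_A = 0 gives the reaction function q_A = (252 - (1/2)q_R).
Rigel substitutes q_A(q_R) into its own profit: π_R = q_R(272 - (1/2)q_R - (252 - (1/2)q_R)/2) - 36q_R = (146 - (1/4)q_R)q_R - 36q_R.
The leader's first-order condition 110 - (1/2)q_R = 0 yields q_R = 220.
Then q_A = (252 - (1/2)·220) = 142.
Total output Q = 362, so price P = 272 - (1/2)·362 = 91.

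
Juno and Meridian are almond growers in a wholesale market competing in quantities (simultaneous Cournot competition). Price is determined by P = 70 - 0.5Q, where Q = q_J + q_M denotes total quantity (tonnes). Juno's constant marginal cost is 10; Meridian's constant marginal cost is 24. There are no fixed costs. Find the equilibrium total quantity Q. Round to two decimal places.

Juno's profit: π_J = (70 - 0.5Q)q_J - (10q_J). Setting ∂π_J/∂q_J = 0: 60 - q_J - (1/2)(q_M) = 0.
Meridian's first-order condition: 46 - q_M - (1/2)(q_J) = 0.
Rearranging gives the reaction functions q_J = (60 - (1/2)q_M) and q_M = (46 - (1/2)q_J).
Substituting one into the other gives q_J = 148/3 and q_M = 64/3.
Total output Q = 148/3 + 64/3 = 212/3.

70.67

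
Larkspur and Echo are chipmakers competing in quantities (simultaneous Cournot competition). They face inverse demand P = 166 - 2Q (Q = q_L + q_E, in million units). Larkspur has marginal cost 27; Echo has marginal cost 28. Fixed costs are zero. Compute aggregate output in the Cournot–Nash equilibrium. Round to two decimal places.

Larkspur's profit: π_L = (166 - 2Q)q_L - (27q_L). Setting ∂π_L/∂q_L = 0: 139 - 4q_L - 2(q_E) = 0.
Echo's profit: π_E = (166 - 2Q)q_E - (28q_E). Setting ∂π_E/∂q_E = 0: 138 - 4q_E - 2(q_L) = 0.
So q_L = (139 - 2q_E)/4 and q_E = (138 - 2q_L)/4.
Solving the pair: q_L = 70/3, q_E = 137/6.
Total output Q = 70/3 + 137/6 = 277/6.

46.17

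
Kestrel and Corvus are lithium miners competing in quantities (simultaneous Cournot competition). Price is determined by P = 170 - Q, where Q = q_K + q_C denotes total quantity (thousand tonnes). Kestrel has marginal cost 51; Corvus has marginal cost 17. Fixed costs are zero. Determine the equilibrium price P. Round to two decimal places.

79.33

Kestrel's profit: π_K = (170 - Q)q_K - (51q_K). Setting ∂π_K/∂q_K = 0: 119 - 2q_K - (q_C) = 0.
Corvus's first-order condition: 153 - 2q_C - (q_K) = 0.
So q_K = (119 - q_C)/2 and q_C = (153 - q_K)/2.
Substituting one into the other gives q_K = 85/3 and q_C = 187/3.
Total output Q = 272/3, so price P = 170 - 272/3 = 238/3.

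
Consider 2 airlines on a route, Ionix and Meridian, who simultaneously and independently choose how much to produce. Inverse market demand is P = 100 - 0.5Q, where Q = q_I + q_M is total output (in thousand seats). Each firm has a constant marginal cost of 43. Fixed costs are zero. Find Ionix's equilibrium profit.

A representative firm's profit is π_i = q_i(100 - 0.5Q) - 43q_i.
Setting ∂π_i/∂q_i = 0 with rivals' quantities fixed: 57 - q_i - (1/2)q_j = 0.
With identical firms every q_j equals q_i, so q_j = q_i and 57 = (3/2)q_i, giving q_i = 38.
Price P = 100 - (1/2)·76 = 62.
Ionix's profit: (62 - 43)·38 = 722.

722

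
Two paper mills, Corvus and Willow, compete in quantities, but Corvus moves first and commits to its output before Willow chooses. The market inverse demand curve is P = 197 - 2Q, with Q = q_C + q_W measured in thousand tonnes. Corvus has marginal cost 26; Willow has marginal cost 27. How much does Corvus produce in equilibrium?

43

The follower Willow best-responds to any q_C: π_W = (197 - 2Q)q_W - 27q_W.
Setting the follower's marginal profit to zero, 170 - 2q_C - 4q_W = 0, i.e. q_W = (170 - 2q_C)/4.
The leader anticipates this reaction. Substituting into P = 197 - 2Q gives P = 112 - q_C, so π_C = (112 - q_C)q_C - 26q_C.
Maximising: ∂π_C/∂q_C = 86 - 2q_C = 0, giving q_C = 43.
Then q_W = (170 - 2·43)/4 = 21.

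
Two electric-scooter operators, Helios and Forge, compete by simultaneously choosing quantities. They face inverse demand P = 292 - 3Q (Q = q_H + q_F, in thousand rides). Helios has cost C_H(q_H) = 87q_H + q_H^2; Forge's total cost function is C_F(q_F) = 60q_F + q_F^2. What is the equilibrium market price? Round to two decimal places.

Helios's profit: π_H = (292 - 3Q)q_H - (87q_H + q_H²). Setting ∂π_H/∂q_H = 0: 205 - 8q_H - 3(q_F) = 0.
Forge's profit: π_F = (292 - 3Q)q_F - (60q_F + q_F²). Setting ∂π_F/∂q_F = 0: 232 - 8q_F - 3(q_H) = 0.
Rearranging gives the reaction functions q_H = (205 - 3q_F)/8 and q_F = (232 - 3q_H)/8.
Substituting one into the other gives q_H = 944/55 and q_F = 1241/55.
Total output Q = 437/11, so price P = 292 - 3·(437/11) = 1901/11.

172.82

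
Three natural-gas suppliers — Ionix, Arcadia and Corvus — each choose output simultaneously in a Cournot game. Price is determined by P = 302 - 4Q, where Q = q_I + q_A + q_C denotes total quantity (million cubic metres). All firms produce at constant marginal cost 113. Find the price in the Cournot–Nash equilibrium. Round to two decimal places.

Each firm earns π_i = (302 - 4Q)q_i - 113q_i.
First-order condition (treating rivals' output as given): 189 - 8q_i - 4·Σ_{j≠i} q_j = 0.
By symmetry each firm produces the same amount; substituting Σ_{j≠i} q_j = 2q_i yields q_i = 189/16.
Total output Q = 567/16, so price P = 302 - 4·(567/16) = 641/4.

160.25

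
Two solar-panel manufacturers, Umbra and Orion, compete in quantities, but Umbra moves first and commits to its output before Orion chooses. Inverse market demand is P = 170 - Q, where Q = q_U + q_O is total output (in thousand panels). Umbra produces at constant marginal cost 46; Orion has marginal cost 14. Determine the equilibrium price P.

The follower Orion best-responds to any q_U: π_O = (170 - Q)q_O - 14q_O.
∂π_O/∂q_O = 156 - q_U - 2q_O = 0 gives the reaction function q_O = (156 - q_U)/2.
Umbra substitutes q_O(q_U) into its own profit: π_U = q_U(170 - q_U - (156 - q_U)/2) - 46q_U = (92 - (1/2)q_U)q_U - 46q_U.
Leader FOC: 46 - q_U = 0, so q_U = 46.
Then q_O = (156 - 46)/2 = 55.
Total output Q = 101, so price P = 170 - 101 = 69.

69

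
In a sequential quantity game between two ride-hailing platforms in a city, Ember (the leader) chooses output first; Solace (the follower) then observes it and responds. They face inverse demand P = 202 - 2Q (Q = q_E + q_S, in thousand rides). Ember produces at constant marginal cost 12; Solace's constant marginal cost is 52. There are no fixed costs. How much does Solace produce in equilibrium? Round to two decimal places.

The follower Solace best-responds to any q_E: π_S = (202 - 2Q)q_S - 52q_S.
∂π_S/∂q_S = 150 - 2q_E - 4q_S = 0 gives the reaction function q_S = (150 - 2q_E)/4.
The leader anticipates this reaction. Substituting into P = 202 - 2Q gives P = 127 - q_E, so π_E = (127 - q_E)q_E - 12q_E.
Maximising: ∂π_E/∂q_E = 115 - 2q_E = 0, giving q_E = 115/2.
Then q_S = (150 - 2·(115/2))/4 = 35/4.

8.75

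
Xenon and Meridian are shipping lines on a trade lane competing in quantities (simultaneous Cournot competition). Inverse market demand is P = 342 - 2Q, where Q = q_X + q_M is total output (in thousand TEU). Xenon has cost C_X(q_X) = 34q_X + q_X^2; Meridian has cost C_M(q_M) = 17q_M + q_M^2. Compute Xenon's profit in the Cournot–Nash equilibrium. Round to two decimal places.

4204.70

Xenon's profit: π_X = (342 - 2Q)q_X - (34q_X + q_X²). Setting ∂π_X/∂q_X = 0: 308 - 6q_X - 2(q_M) = 0.
Meridian's first-order condition: 325 - 6q_M - 2(q_X) = 0.
So q_X = (308 - 2q_M)/6 and q_M = (325 - 2q_X)/6.
Substituting one into the other gives q_X = 599/16 and q_M = 667/16.
Price P = 342 - 2·(633/8) = 735/4.
Xenon's profit: (735/4)·(599/16) - 34·(599/16) - (599/16)² = 4204.6992.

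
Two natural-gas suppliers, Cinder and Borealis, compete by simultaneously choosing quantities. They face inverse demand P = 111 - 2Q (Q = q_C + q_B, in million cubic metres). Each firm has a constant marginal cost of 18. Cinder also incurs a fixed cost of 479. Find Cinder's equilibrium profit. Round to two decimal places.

1.50

A representative firm's profit is π_i = q_i(111 - 2Q) - 18q_i.
Setting ∂π_i/∂q_i = 0 with rivals' quantities fixed: 93 - 4q_i - 2q_j = 0.
By symmetry each firm produces the same amount; substituting q_j = q_i yields q_i = 93/6 = 31/2.
Price P = 111 - 2·31 = 49.
Cinder's profit: (49 - 18)·(31/2) - 479 = 3/2.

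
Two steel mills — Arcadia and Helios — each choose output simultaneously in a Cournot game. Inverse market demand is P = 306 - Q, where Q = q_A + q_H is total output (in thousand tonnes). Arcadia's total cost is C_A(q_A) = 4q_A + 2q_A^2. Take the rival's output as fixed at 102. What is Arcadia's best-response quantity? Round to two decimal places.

With the rival's output fixed at 102, Arcadia's profit is π_A = (306 - 102 - q_A)q_A - (4q_A + 2q_A²) = (204 - q_A)q_A - (4q_A + 2q_A²).
∂π_A/∂q_A = 200 - 6q_A = 0, so q_A = 100/3.

33.33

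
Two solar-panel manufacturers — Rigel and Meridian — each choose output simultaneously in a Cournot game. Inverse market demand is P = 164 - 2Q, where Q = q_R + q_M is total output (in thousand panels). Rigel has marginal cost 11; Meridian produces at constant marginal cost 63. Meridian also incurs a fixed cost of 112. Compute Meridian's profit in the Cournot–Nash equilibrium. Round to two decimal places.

Rigel's profit: π_R = (164 - 2Q)q_R - (11q_R). Setting ∂π_R/∂q_R = 0: 153 - 4q_R - 2(q_M) = 0.
Meridian's first-order condition: 101 - 4q_M - 2(q_R) = 0.
So q_R = (153 - 2q_M)/4 and q_M = (101 - 2q_R)/4.
Substituting one into the other gives q_R = 205/6 and q_M = 49/6.
Price P = 164 - 2·(127/3) = 238/3.
Meridian's profit: (238/3 - 63)·(49/6) - 112 = 385/18.

21.39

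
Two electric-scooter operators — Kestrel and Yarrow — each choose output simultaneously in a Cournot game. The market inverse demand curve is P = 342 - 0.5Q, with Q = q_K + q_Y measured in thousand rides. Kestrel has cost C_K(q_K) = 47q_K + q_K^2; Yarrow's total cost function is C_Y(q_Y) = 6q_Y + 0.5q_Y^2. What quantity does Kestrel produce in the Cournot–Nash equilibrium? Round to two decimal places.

73.39

Kestrel's profit: π_K = (342 - 0.5Q)q_K - (47q_K + q_K²). Setting ∂π_K/∂q_K = 0: 295 - 3q_K - (1/2)(q_Y) = 0.
Yarrow's first-order condition: 336 - 2q_Y - (1/2)(q_K) = 0.
So q_K = (295 - (1/2)q_Y)/3 and q_Y = (336 - (1/2)q_K)/2.
Substituting one into the other gives q_K = 1688/23 and q_Y = 149.6522.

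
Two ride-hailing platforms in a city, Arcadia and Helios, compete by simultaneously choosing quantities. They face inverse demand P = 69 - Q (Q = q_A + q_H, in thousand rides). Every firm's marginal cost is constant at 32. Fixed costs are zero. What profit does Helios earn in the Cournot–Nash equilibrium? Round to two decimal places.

Each firm earns π_i = (69 - Q)q_i - 32q_i.
First-order condition (treating rivals' output as given): 37 - 2q_i - q_j = 0.
By symmetry each firm produces the same amount; substituting q_j = q_i yields q_i = 37/3.
Price P = 69 - 74/3 = 133/3.
Helios's profit: (133/3 - 32)·(37/3) = 1369/9.

152.11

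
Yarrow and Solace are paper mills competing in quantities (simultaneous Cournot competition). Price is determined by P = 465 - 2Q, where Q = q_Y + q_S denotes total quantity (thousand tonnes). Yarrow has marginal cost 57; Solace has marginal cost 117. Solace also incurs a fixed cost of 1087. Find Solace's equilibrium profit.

3521

Yarrow's profit: π_Y = (465 - 2Q)q_Y - (57q_Y). Setting ∂π_Y/∂q_Y = 0: 408 - 4q_Y - 2(q_S) = 0.
Solace's first-order condition: 348 - 4q_S - 2(q_Y) = 0.
Rearranging gives the reaction functions q_Y = (408 - 2q_S)/4 and q_S = (348 - 2q_Y)/4.
Solving the pair: q_Y = 78, q_S = 48.
Price P = 465 - 2·126 = 213.
Solace's profit: (213 - 117)·48 - 1087 = 3521.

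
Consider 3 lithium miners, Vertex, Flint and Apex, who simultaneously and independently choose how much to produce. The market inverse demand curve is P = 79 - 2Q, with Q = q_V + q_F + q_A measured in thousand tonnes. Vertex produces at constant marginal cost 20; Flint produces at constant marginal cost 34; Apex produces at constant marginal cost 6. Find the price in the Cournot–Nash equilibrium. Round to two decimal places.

34.75

Vertex's profit: π_V = (79 - 2Q)q_V - (20q_V). Setting ∂π_V/∂q_V = 0: 59 - 4q_V - 2(q_F + q_A) = 0.
Flint's first-order condition: 45 - 4q_F - 2(q_V + q_A) = 0.
Apex's first-order condition: 73 - 4q_A - 2(q_V + q_F) = 0.
Adding the 3 first-order conditions: 177 − 8Q = 0, so Q = 177/8.
Back-substituting: q_V = (59 − 177/4)/2 = 59/8, q_F = (45 − 177/4)/2 = 3/8, q_A = (73 − 177/4)/2 = 115/8.
Total output Q = 177/8, so price P = 79 - 2·(177/8) = 139/4.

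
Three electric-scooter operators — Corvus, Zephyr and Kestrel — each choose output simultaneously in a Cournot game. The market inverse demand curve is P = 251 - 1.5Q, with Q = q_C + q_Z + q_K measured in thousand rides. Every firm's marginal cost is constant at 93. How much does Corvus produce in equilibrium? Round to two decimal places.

26.33

A representative firm's profit is π_i = q_i(251 - 1.5Q) - 93q_i.
First-order condition (treating rivals' output as given): 158 - 3q_i - (3/2)·Σ_{j≠i} q_j = 0.
With identical firms every q_j equals q_i, so Σ_{j≠i} q_j = 2q_i and 158 = 6q_i, giving q_i = 79/3.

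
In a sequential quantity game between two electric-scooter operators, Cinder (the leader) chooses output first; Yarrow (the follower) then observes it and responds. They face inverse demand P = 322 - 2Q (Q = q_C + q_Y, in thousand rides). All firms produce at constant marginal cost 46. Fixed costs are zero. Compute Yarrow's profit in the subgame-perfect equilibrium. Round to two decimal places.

Solve by backward induction. Given q_C, the follower Yarrow maximises π_Y = (322 - 2q_C - 2q_Y)q_Y - 46q_Y.
Follower FOC: 276 - 2q_C - 4q_Y = 0, so q_Y(q_C) = (276 - 2q_C)/4.
The leader anticipates this reaction. Substituting into P = 322 - 2Q gives P = 184 - q_C, so π_C = (184 - q_C)q_C - 46q_C.
Leader FOC: 138 - 2q_C = 0, so q_C = 69.
Then q_Y = (276 - 2·69)/4 = 69/2.
Price P = 322 - 2·(207/2) = 115.
Yarrow's profit: (115 - 46)·(69/2) = 2380.5000.

2380.50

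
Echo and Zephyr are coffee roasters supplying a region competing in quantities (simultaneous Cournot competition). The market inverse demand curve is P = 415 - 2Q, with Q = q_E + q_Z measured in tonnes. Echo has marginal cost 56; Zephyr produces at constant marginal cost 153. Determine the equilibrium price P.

208

Echo's profit: π_E = (415 - 2Q)q_E - (56q_E). Setting ∂π_E/∂q_E = 0: 359 - 4q_E - 2(q_Z) = 0.
Zephyr's first-order condition: 262 - 4q_Z - 2(q_E) = 0.
Rearranging gives the reaction functions q_E = (359 - 2q_Z)/4 and q_Z = (262 - 2q_E)/4.
Solving the pair: q_E = 76, q_Z = 55/2.
Total output Q = 207/2, so price P = 415 - 2·(207/2) = 208.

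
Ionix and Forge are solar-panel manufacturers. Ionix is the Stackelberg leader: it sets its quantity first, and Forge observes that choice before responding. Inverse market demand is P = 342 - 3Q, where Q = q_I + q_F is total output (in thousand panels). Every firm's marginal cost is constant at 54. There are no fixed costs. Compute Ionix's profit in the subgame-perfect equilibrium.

3456

Solve by backward induction. Given q_I, the follower Forge maximises π_F = (342 - 3q_I - 3q_F)q_F - 54q_F.
Follower FOC: 288 - 3q_I - 6q_F = 0, so q_F(q_I) = (288 - 3q_I)/6.
The leader anticipates this reaction. Substituting into P = 342 - 3Q gives P = 198 - (3/2)q_I, so π_I = (198 - (3/2)q_I)q_I - 54q_I.
Leader FOC: 144 - 3q_I = 0, so q_I = 48.
Then q_F = (288 - 3·48)/6 = 24.
Price P = 342 - 3·72 = 126.
Ionix's profit: (126 - 54)·48 = 3456.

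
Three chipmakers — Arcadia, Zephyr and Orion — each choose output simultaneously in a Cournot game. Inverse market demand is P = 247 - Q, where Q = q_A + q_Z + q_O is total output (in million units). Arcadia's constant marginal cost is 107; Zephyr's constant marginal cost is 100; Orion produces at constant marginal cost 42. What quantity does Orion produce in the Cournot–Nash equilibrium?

Arcadia's profit: π_A = (247 - Q)q_A - (107q_A). Setting ∂π_A/∂q_A = 0: 140 - 2q_A - (q_Z + q_O) = 0.
Zephyr's first-order condition: 147 - 2q_Z - (q_A + q_O) = 0.
Orion's profit: π_O = (247 - Q)q_O - (42q_O). Setting ∂π_O/∂q_O = 0: 205 - 2q_O - (q_A + q_Z) = 0.
Summing all 3 equations gives 492 − 4Q = 0, hence Q = 123.
Back-substituting: q_A = (140 − 123) = 17, q_Z = (147 − 123) = 24, q_O = (205 − 123) = 82.

82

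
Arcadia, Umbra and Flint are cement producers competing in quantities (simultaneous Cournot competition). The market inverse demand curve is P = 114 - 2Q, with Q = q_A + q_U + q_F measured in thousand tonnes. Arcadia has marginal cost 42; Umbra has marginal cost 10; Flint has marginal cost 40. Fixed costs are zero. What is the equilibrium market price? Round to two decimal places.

51.50

Arcadia's profit: π_A = (114 - 2Q)q_A - (42q_A). Setting ∂π_A/∂q_A = 0: 72 - 4q_A - 2(q_U + q_F) = 0.
Umbra's profit: π_U = (114 - 2Q)q_U - (10q_U). Setting ∂π_U/∂q_U = 0: 104 - 4q_U - 2(q_A + q_F) = 0.
Flint's profit: π_F = (114 - 2Q)q_F - (40q_F). Setting ∂π_F/∂q_F = 0: 74 - 4q_F - 2(q_A + q_U) = 0.
Adding the 3 first-order conditions: 250 − 8Q = 0, so Q = 125/4.
Back-substituting: q_A = (72 − 125/2)/2 = 19/4, q_U = (104 − 125/2)/2 = 83/4, q_F = (74 − 125/2)/2 = 23/4.
Total output Q = 125/4, so price P = 114 - 2·(125/4) = 103/2.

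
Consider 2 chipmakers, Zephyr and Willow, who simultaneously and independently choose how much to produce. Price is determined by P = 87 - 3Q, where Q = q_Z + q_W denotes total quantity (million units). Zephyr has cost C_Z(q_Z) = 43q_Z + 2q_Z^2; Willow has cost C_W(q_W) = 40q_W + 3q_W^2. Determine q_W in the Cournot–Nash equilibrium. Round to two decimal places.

3.05

Zephyr's profit: π_Z = (87 - 3Q)q_Z - (43q_Z + 2q_Z²). Setting ∂π_Z/∂q_Z = 0: 44 - 10q_Z - 3(q_W) = 0.
Willow's profit: π_W = (87 - 3Q)q_W - (40q_W + 3q_W²). Setting ∂π_W/∂q_W = 0: 47 - 12q_W - 3(q_Z) = 0.
Best responses: q_Z = (44 - 3q_W)/10, q_W = (47 - 3q_Z)/12.
Substituting one into the other gives q_Z = 129/37 and q_W = 338/111.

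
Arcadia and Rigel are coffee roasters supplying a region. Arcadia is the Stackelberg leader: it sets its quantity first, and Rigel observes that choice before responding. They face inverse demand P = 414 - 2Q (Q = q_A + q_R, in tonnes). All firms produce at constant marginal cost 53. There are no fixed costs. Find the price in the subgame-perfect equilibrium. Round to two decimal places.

Solve by backward induction. Given q_A, the follower Rigel maximises π_R = (414 - 2q_A - 2q_R)q_R - 53q_R.
Follower FOC: 361 - 2q_A - 4q_R = 0, so q_R(q_A) = (361 - 2q_A)/4.
The leader anticipates this reaction. Substituting into P = 414 - 2Q gives P = 467/2 - q_A, so π_A = (467/2 - q_A)q_A - 53q_A.
Leader FOC: 361/2 - 2q_A = 0, so q_A = 361/4.
Then q_R = (361 - 2·(361/4))/4 = 361/8.
Total output Q = 1083/8, so price P = 414 - 2·(1083/8) = 573/4.

143.25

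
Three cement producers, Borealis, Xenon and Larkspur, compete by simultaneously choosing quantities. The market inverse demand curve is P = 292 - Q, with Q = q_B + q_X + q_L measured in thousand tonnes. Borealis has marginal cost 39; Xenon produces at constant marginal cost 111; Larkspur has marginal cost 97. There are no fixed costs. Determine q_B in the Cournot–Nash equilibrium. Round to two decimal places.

95.75

Borealis's profit: π_B = (292 - Q)q_B - (39q_B). Setting ∂π_B/∂q_B = 0: 253 - 2q_B - (q_X + q_L) = 0.
Xenon's first-order condition: 181 - 2q_X - (q_B + q_L) = 0.
Larkspur's first-order condition: 195 - 2q_L - (q_B + q_X) = 0.
Adding the 3 conditions: 629 − 2Q − 2Q = 0, i.e. Q = 629/4.
Back-substituting: q_B = (253 − 629/4) = 383/4, q_X = (181 − 629/4) = 95/4, q_L = (195 − 629/4) = 151/4.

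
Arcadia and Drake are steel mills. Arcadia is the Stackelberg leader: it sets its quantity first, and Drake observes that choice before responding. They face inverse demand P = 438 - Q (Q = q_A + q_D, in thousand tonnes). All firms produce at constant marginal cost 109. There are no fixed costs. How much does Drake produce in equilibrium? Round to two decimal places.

The follower Drake best-responds to any q_A: π_D = (438 - Q)q_D - 109q_D.
∂π_D/∂q_D = 329 - q_A - 2q_D = 0 gives the reaction function q_D = (329 - q_A)/2.
Arcadia substitutes q_D(q_A) into its own profit: π_A = q_A(438 - q_A - (329 - q_A)/2) - 109q_A = (547/2 - (1/2)q_A)q_A - 109q_A.
Leader FOC: 329/2 - q_A = 0, so q_A = 329/2.
Then q_D = (329 - 329/2)/2 = 329/4.

82.25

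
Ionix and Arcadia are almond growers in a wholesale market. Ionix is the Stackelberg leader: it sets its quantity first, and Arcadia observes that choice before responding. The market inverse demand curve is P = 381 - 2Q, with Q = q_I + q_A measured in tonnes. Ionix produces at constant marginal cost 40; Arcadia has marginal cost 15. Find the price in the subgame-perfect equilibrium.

119

Solve by backward induction. Given q_I, the follower Arcadia maximises π_A = (381 - 2q_I - 2q_A)q_A - 15q_A.
Follower FOC: 366 - 2q_I - 4q_A = 0, so q_A(q_I) = (366 - 2q_I)/4.
The leader anticipates this reaction. Substituting into P = 381 - 2Q gives P = 198 - q_I, so π_I = (198 - q_I)q_I - 40q_I.
Leader FOC: 158 - 2q_I = 0, so q_I = 79.
Then q_A = (366 - 2·79)/4 = 52.
Total output Q = 131, so price P = 381 - 2·131 = 119.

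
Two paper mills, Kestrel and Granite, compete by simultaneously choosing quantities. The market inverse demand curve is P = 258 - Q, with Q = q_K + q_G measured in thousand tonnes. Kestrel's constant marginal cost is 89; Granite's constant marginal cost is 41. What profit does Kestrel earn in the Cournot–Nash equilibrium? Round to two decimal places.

Kestrel's profit: π_K = (258 - Q)q_K - (89q_K). Setting ∂π_K/∂q_K = 0: 169 - 2q_K - (q_G) = 0.
Granite's first-order condition: 217 - 2q_G - (q_K) = 0.
So q_K = (169 - q_G)/2 and q_G = (217 - q_K)/2.
Solving the pair: q_K = 121/3, q_G = 265/3.
Price P = 258 - 386/3 = 388/3.
Kestrel's profit: (388/3 - 89)·(121/3) = 1626.7778.

1626.78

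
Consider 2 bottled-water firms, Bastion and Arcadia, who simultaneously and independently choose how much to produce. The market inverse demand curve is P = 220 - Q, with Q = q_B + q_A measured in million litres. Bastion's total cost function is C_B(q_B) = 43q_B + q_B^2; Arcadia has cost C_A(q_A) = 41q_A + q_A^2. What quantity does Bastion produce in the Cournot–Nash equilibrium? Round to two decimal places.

35.27

Bastion's profit: π_B = (220 - Q)q_B - (43q_B + q_B²). Setting ∂π_B/∂q_B = 0: 177 - 4q_B - (q_A) = 0.
Arcadia's profit: π_A = (220 - Q)q_A - (41q_A + q_A²). Setting ∂π_A/∂q_A = 0: 179 - 4q_A - (q_B) = 0.
Best responses: q_B = (177 - q_A)/4, q_A = (179 - q_B)/4.
Substituting one into the other gives q_B = 529/15 and q_A = 539/15.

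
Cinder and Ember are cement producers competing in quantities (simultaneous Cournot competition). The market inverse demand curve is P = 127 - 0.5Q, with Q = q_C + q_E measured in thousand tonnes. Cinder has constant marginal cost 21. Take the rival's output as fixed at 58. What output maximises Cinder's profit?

With the rival's output fixed at 58, Cinder's profit is π_C = (127 - (1/2)·58 - (1/2)q_C)q_C - (21q_C) = (98 - (1/2)q_C)q_C - (21q_C).
∂π_C/∂q_C = 77 - q_C = 0, so q_C = 77.

77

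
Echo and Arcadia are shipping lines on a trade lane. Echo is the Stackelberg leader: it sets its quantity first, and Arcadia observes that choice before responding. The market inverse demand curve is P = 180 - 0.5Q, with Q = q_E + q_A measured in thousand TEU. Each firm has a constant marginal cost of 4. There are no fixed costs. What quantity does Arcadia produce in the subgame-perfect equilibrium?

The follower Arcadia best-responds to any q_E: π_A = (180 - 0.5Q)q_A - 4q_A.
Follower FOC: 176 - (1/2)q_E - q_A = 0, so q_A(q_E) = (176 - (1/2)q_E).
Echo substitutes q_A(q_E) into its own profit: π_E = q_E(180 - (1/2)q_E - (176 - (1/2)q_E)/2) - 4q_E = (92 - (1/4)q_E)q_E - 4q_E.
Maximising: ∂π_E/∂q_E = 88 - (1/2)q_E = 0, giving q_E = 176.
Then q_A = (176 - (1/2)·176) = 88.

88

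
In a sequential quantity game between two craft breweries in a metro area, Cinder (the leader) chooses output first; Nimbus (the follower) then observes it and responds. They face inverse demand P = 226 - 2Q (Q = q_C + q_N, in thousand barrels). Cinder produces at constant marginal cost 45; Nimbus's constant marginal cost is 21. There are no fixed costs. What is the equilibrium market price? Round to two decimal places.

The follower Nimbus best-responds to any q_C: π_N = (226 - 2Q)q_N - 21q_N.
Follower FOC: 205 - 2q_C - 4q_N = 0, so q_N(q_C) = (205 - 2q_C)/4.
Cinder substitutes q_N(q_C) into its own profit: π_C = q_C(226 - 2q_C - (205 - 2q_C)/2) - 45q_C = (247/2 - q_C)q_C - 45q_C.
The leader's first-order condition 157/2 - 2q_C = 0 yields q_C = 157/4.
Then q_N = (205 - 2·(157/4))/4 = 253/8.
Total output Q = 567/8, so price P = 226 - 2·(567/8) = 337/4.

84.25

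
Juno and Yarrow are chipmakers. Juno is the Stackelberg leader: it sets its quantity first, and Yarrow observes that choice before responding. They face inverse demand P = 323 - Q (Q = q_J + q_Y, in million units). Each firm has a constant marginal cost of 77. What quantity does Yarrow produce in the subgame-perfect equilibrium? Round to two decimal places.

61.50

The follower Yarrow best-responds to any q_J: π_Y = (323 - Q)q_Y - 77q_Y.
Follower FOC: 246 - q_J - 2q_Y = 0, so q_Y(q_J) = (246 - q_J)/2.
The leader anticipates this reaction. Substituting into P = 323 - Q gives P = 200 - (1/2)q_J, so π_J = (200 - (1/2)q_J)q_J - 77q_J.
Maximising: ∂π_J/∂q_J = 123 - q_J = 0, giving q_J = 123.
Then q_Y = (246 - 123)/2 = 123/2.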